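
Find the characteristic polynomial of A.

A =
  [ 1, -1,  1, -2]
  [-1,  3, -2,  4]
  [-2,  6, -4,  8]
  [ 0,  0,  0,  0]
x^4

Expanding det(x·I − A) (e.g. by cofactor expansion or by noting that A is similar to its Jordan form J, which has the same characteristic polynomial as A) gives
  χ_A(x) = x^4
which factors as x^4. The eigenvalues (with algebraic multiplicities) are λ = 0 with multiplicity 4.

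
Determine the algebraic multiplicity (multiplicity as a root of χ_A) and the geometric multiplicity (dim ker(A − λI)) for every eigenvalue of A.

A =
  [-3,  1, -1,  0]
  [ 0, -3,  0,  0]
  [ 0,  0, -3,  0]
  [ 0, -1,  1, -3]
λ = -3: alg = 4, geom = 3

Step 1 — factor the characteristic polynomial to read off the algebraic multiplicities:
  χ_A(x) = (x + 3)^4

Step 2 — compute geometric multiplicities via the rank-nullity identity g(λ) = n − rank(A − λI):
  rank(A − (-3)·I) = 1, so dim ker(A − (-3)·I) = n − 1 = 3

Summary:
  λ = -3: algebraic multiplicity = 4, geometric multiplicity = 3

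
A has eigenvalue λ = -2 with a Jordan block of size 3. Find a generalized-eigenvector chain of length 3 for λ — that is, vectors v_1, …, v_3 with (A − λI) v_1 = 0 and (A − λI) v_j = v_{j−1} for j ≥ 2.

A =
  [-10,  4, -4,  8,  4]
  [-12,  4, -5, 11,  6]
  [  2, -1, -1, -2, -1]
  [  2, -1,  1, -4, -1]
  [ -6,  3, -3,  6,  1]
A Jordan chain for λ = -2 of length 3:
v_1 = (4, 6, -1, -1, 3)ᵀ
v_2 = (-4, -5, 1, 1, -3)ᵀ
v_3 = (0, 0, 1, 0, 0)ᵀ

Let N = A − (-2)·I. We want v_3 with N^3 v_3 = 0 but N^2 v_3 ≠ 0; then v_{j-1} := N · v_j for j = 3, …, 2.

Pick v_3 = (0, 0, 1, 0, 0)ᵀ.
Then v_2 = N · v_3 = (-4, -5, 1, 1, -3)ᵀ.
Then v_1 = N · v_2 = (4, 6, -1, -1, 3)ᵀ.

Sanity check: (A − (-2)·I) v_1 = (0, 0, 0, 0, 0)ᵀ = 0. ✓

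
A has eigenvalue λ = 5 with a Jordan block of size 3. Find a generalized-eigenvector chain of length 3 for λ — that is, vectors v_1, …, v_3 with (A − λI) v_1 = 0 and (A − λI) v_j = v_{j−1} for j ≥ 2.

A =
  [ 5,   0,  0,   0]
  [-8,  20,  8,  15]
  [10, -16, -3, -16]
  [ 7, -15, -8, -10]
A Jordan chain for λ = 5 of length 3:
v_1 = (0, 2, 0, -2)ᵀ
v_2 = (0, -1, 4, -1)ᵀ
v_3 = (2, 1, 0, 0)ᵀ

Let N = A − (5)·I. We want v_3 with N^3 v_3 = 0 but N^2 v_3 ≠ 0; then v_{j-1} := N · v_j for j = 3, …, 2.

Pick v_3 = (2, 1, 0, 0)ᵀ.
Then v_2 = N · v_3 = (0, -1, 4, -1)ᵀ.
Then v_1 = N · v_2 = (0, 2, 0, -2)ᵀ.

Sanity check: (A − (5)·I) v_1 = (0, 0, 0, 0)ᵀ = 0. ✓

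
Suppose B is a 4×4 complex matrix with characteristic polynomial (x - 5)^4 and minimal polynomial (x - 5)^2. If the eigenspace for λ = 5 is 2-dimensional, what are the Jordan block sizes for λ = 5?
Block sizes for λ = 5: [2, 2]

Step 1 — from the characteristic polynomial, algebraic multiplicity of λ = 5 is 4. From dim ker(B − (5)·I) = 2, there are exactly 2 Jordan blocks for λ = 5.
Step 2 — from the minimal polynomial, the factor (x − 5)^2 tells us the largest block for λ = 5 has size 2.
Step 3 — with total size 4, 2 blocks, and largest block 2, the block sizes (in nonincreasing order) are [2, 2].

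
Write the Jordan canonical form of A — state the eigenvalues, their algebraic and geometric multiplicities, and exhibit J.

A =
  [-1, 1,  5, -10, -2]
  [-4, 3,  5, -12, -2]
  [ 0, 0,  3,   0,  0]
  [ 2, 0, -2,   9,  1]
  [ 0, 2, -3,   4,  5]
J_3(3) ⊕ J_2(5)

The characteristic polynomial is
  det(x·I − A) = x^5 - 19*x^4 + 142*x^3 - 522*x^2 + 945*x - 675 = (x - 5)^2*(x - 3)^3

Eigenvalues and multiplicities (the geometric multiplicity of λ is n − rank(A − λI), which equals the number of Jordan blocks for λ):
  λ = 3: algebraic multiplicity = 3, geometric multiplicity = 1
  λ = 5: algebraic multiplicity = 2, geometric multiplicity = 1

Determining the block sizes for each eigenvalue:
  λ = 3: one block (gm = 1), so the single block has size am = 3 → block sizes [3]
  λ = 5: one block (gm = 1), so the single block has size am = 2 → block sizes [2]

Assembling the blocks gives a Jordan form
J =
  [3, 1, 0, 0, 0]
  [0, 3, 1, 0, 0]
  [0, 0, 3, 0, 0]
  [0, 0, 0, 5, 1]
  [0, 0, 0, 0, 5]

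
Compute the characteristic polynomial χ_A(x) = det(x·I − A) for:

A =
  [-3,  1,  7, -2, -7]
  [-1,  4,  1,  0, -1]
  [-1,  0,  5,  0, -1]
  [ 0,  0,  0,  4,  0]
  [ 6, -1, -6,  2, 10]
x^5 - 20*x^4 + 160*x^3 - 640*x^2 + 1280*x - 1024

Expanding det(x·I − A) (e.g. by cofactor expansion or by noting that A is similar to its Jordan form J, which has the same characteristic polynomial as A) gives
  χ_A(x) = x^5 - 20*x^4 + 160*x^3 - 640*x^2 + 1280*x - 1024
which factors as (x - 4)^5. The eigenvalues (with algebraic multiplicities) are λ = 4 with multiplicity 5.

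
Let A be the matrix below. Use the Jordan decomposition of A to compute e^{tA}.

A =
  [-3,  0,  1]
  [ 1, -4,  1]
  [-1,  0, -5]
e^{tA} =
  [t*exp(-4*t) + exp(-4*t), 0, t*exp(-4*t)]
  [t*exp(-4*t), exp(-4*t), t*exp(-4*t)]
  [-t*exp(-4*t), 0, -t*exp(-4*t) + exp(-4*t)]

Strategy: write A = P · J · P⁻¹ where J is a Jordan canonical form, so e^{tA} = P · e^{tJ} · P⁻¹, and e^{tJ} can be computed block-by-block.

A has Jordan form
J =
  [-4,  1,  0]
  [ 0, -4,  0]
  [ 0,  0, -4]
(up to reordering of blocks).

Per-block formulas:
  For a 1×1 block at λ = -4: exp(t · [-4]) = [e^(-4t)].
  For a 2×2 Jordan block J_2(-4): exp(t · J_2(-4)) = e^(-4t)·(I + t·N), where N is the 2×2 nilpotent shift.

After assembling e^{tJ} and conjugating by P, we get:

e^{tA} =
  [t*exp(-4*t) + exp(-4*t), 0, t*exp(-4*t)]
  [t*exp(-4*t), exp(-4*t), t*exp(-4*t)]
  [-t*exp(-4*t), 0, -t*exp(-4*t) + exp(-4*t)]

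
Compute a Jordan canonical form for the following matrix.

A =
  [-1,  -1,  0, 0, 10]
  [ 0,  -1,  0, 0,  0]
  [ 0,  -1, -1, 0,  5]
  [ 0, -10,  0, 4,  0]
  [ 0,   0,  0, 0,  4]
J_2(-1) ⊕ J_1(-1) ⊕ J_1(4) ⊕ J_1(4)

The characteristic polynomial is
  det(x·I − A) = x^5 - 5*x^4 - 5*x^3 + 25*x^2 + 40*x + 16 = (x - 4)^2*(x + 1)^3

Eigenvalues and multiplicities (the geometric multiplicity of λ is n − rank(A − λI), which equals the number of Jordan blocks for λ):
  λ = -1: algebraic multiplicity = 3, geometric multiplicity = 2
  λ = 4: algebraic multiplicity = 2, geometric multiplicity = 2

Determining the block sizes for each eigenvalue:
  λ = -1: 2 blocks summing to 3 forces exactly one block of size 2 and the rest size 1 → block sizes [2, 1]
  λ = 4: gm = am = 2, so every block has size 1 → block sizes [1, 1]

Assembling the blocks gives a Jordan form
J =
  [-1,  1,  0, 0, 0]
  [ 0, -1,  0, 0, 0]
  [ 0,  0, -1, 0, 0]
  [ 0,  0,  0, 4, 0]
  [ 0,  0,  0, 0, 4]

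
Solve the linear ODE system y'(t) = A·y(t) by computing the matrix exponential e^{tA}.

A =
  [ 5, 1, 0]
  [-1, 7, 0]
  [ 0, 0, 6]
e^{tA} =
  [-t*exp(6*t) + exp(6*t), t*exp(6*t), 0]
  [-t*exp(6*t), t*exp(6*t) + exp(6*t), 0]
  [0, 0, exp(6*t)]

Strategy: write A = P · J · P⁻¹ where J is a Jordan canonical form, so e^{tA} = P · e^{tJ} · P⁻¹, and e^{tJ} can be computed block-by-block.

A has Jordan form
J =
  [6, 1, 0]
  [0, 6, 0]
  [0, 0, 6]
(up to reordering of blocks).

Per-block formulas:
  For a 2×2 Jordan block J_2(6): exp(t · J_2(6)) = e^(6t)·(I + t·N), where N is the 2×2 nilpotent shift.
  For a 1×1 block at λ = 6: exp(t · [6]) = [e^(6t)].

After assembling e^{tJ} and conjugating by P, we get:

e^{tA} =
  [-t*exp(6*t) + exp(6*t), t*exp(6*t), 0]
  [-t*exp(6*t), t*exp(6*t) + exp(6*t), 0]
  [0, 0, exp(6*t)]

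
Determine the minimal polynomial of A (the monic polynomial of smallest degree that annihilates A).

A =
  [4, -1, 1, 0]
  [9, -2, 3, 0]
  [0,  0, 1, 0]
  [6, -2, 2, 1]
x^2 - 2*x + 1

The characteristic polynomial is χ_A(x) = (x - 1)^4, so the eigenvalues are known. The minimal polynomial is
  m_A(x) = Π_λ (x − λ)^{k_λ}
where k_λ is the size of the *largest* Jordan block for λ (equivalently, the smallest k with (A − λI)^k v = 0 for every generalised eigenvector v of λ).

  λ = 1: largest Jordan block has size 2, contributing (x − 1)^2

So m_A(x) = (x - 1)^2 = x^2 - 2*x + 1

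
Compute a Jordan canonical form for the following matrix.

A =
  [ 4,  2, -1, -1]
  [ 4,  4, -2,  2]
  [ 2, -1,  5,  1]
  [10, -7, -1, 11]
J_2(6) ⊕ J_2(6)

The characteristic polynomial is
  det(x·I − A) = x^4 - 24*x^3 + 216*x^2 - 864*x + 1296 = (x - 6)^4

Eigenvalues and multiplicities (the geometric multiplicity of λ is n − rank(A − λI), which equals the number of Jordan blocks for λ):
  λ = 6: algebraic multiplicity = 4, geometric multiplicity = 2

Determining the block sizes for each eigenvalue:
  λ = 6: with am = 4 and gm = 2, the partition is not yet determined (e.g. several partitions of 4 into 2 parts exist). Let N = A − (6)·I. Computing rank(N^1) = 2, rank(N^2) = 0; the number of blocks of size ≥ j is rank(N^{j−1}) − rank(N^j), giving [2, 2]. So we have 2 block(s) of size 2 → block sizes [2, 2]

Assembling the blocks gives a Jordan form
J =
  [6, 1, 0, 0]
  [0, 6, 0, 0]
  [0, 0, 6, 1]
  [0, 0, 0, 6]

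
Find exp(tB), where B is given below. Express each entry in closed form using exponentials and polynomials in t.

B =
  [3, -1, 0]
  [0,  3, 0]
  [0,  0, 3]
e^{tB} =
  [exp(3*t), -t*exp(3*t), 0]
  [0, exp(3*t), 0]
  [0, 0, exp(3*t)]

Strategy: write B = P · J · P⁻¹ where J is a Jordan canonical form, so e^{tB} = P · e^{tJ} · P⁻¹, and e^{tJ} can be computed block-by-block.

B has Jordan form
J =
  [3, 1, 0]
  [0, 3, 0]
  [0, 0, 3]
(up to reordering of blocks).

Per-block formulas:
  For a 1×1 block at λ = 3: exp(t · [3]) = [e^(3t)].
  For a 2×2 Jordan block J_2(3): exp(t · J_2(3)) = e^(3t)·(I + t·N), where N is the 2×2 nilpotent shift.

After assembling e^{tJ} and conjugating by P, we get:

e^{tB} =
  [exp(3*t), -t*exp(3*t), 0]
  [0, exp(3*t), 0]
  [0, 0, exp(3*t)]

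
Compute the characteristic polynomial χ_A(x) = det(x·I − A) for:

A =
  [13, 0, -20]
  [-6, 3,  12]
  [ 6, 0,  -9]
x^3 - 7*x^2 + 15*x - 9

Expanding det(x·I − A) (e.g. by cofactor expansion or by noting that A is similar to its Jordan form J, which has the same characteristic polynomial as A) gives
  χ_A(x) = x^3 - 7*x^2 + 15*x - 9
which factors as (x - 3)^2*(x - 1). The eigenvalues (with algebraic multiplicities) are λ = 1 with multiplicity 1, λ = 3 with multiplicity 2.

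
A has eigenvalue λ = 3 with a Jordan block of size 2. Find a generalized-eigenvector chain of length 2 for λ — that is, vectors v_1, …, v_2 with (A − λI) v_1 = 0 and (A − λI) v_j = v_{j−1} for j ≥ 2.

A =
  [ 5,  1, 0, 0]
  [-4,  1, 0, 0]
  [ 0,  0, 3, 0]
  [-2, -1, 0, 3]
A Jordan chain for λ = 3 of length 2:
v_1 = (2, -4, 0, -2)ᵀ
v_2 = (1, 0, 0, 0)ᵀ

Let N = A − (3)·I. We want v_2 with N^2 v_2 = 0 but N^1 v_2 ≠ 0; then v_{j-1} := N · v_j for j = 2, …, 2.

Pick v_2 = (1, 0, 0, 0)ᵀ.
Then v_1 = N · v_2 = (2, -4, 0, -2)ᵀ.

Sanity check: (A − (3)·I) v_1 = (0, 0, 0, 0)ᵀ = 0. ✓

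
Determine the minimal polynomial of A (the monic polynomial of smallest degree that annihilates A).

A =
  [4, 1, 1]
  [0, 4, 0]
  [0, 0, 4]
x^2 - 8*x + 16

The characteristic polynomial is χ_A(x) = (x - 4)^3, so the eigenvalues are known. The minimal polynomial is
  m_A(x) = Π_λ (x − λ)^{k_λ}
where k_λ is the size of the *largest* Jordan block for λ (equivalently, the smallest k with (A − λI)^k v = 0 for every generalised eigenvector v of λ).

  λ = 4: largest Jordan block has size 2, contributing (x − 4)^2

So m_A(x) = (x - 4)^2 = x^2 - 8*x + 16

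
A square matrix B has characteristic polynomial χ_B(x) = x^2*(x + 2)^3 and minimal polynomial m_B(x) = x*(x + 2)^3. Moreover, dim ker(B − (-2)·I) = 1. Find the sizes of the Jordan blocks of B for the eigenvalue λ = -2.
Block sizes for λ = -2: [3]

Step 1 — from the characteristic polynomial, algebraic multiplicity of λ = -2 is 3. From dim ker(B − (-2)·I) = 1, there are exactly 1 Jordan blocks for λ = -2.
Step 2 — from the minimal polynomial, the factor (x + 2)^3 tells us the largest block for λ = -2 has size 3.
Step 3 — with total size 3, 1 blocks, and largest block 3, the block sizes (in nonincreasing order) are [3].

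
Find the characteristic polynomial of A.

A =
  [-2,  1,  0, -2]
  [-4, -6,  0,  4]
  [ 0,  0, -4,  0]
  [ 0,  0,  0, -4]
x^4 + 16*x^3 + 96*x^2 + 256*x + 256

Expanding det(x·I − A) (e.g. by cofactor expansion or by noting that A is similar to its Jordan form J, which has the same characteristic polynomial as A) gives
  χ_A(x) = x^4 + 16*x^3 + 96*x^2 + 256*x + 256
which factors as (x + 4)^4. The eigenvalues (with algebraic multiplicities) are λ = -4 with multiplicity 4.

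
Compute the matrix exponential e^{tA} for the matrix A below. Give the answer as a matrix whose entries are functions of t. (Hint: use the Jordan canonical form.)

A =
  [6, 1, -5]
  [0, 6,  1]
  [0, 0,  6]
e^{tA} =
  [exp(6*t), t*exp(6*t), t^2*exp(6*t)/2 - 5*t*exp(6*t)]
  [0, exp(6*t), t*exp(6*t)]
  [0, 0, exp(6*t)]

Strategy: write A = P · J · P⁻¹ where J is a Jordan canonical form, so e^{tA} = P · e^{tJ} · P⁻¹, and e^{tJ} can be computed block-by-block.

A has Jordan form
J =
  [6, 1, 0]
  [0, 6, 1]
  [0, 0, 6]
(up to reordering of blocks).

Per-block formulas:
  For a 3×3 Jordan block J_3(6): exp(t · J_3(6)) = e^(6t)·(I + t·N + (t^2/2)·N^2), where N is the 3×3 nilpotent shift.

After assembling e^{tJ} and conjugating by P, we get:

e^{tA} =
  [exp(6*t), t*exp(6*t), t^2*exp(6*t)/2 - 5*t*exp(6*t)]
  [0, exp(6*t), t*exp(6*t)]
  [0, 0, exp(6*t)]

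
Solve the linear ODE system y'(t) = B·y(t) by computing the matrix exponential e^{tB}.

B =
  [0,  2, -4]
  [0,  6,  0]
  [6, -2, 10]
e^{tB} =
  [-2*exp(6*t) + 3*exp(4*t), exp(6*t) - exp(4*t), -2*exp(6*t) + 2*exp(4*t)]
  [0, exp(6*t), 0]
  [3*exp(6*t) - 3*exp(4*t), -exp(6*t) + exp(4*t), 3*exp(6*t) - 2*exp(4*t)]

Strategy: write B = P · J · P⁻¹ where J is a Jordan canonical form, so e^{tB} = P · e^{tJ} · P⁻¹, and e^{tJ} can be computed block-by-block.

B has Jordan form
J =
  [4, 0, 0]
  [0, 6, 0]
  [0, 0, 6]
(up to reordering of blocks).

Per-block formulas:
  For a 1×1 block at λ = 6: exp(t · [6]) = [e^(6t)].
  For a 1×1 block at λ = 4: exp(t · [4]) = [e^(4t)].

After assembling e^{tJ} and conjugating by P, we get:

e^{tB} =
  [-2*exp(6*t) + 3*exp(4*t), exp(6*t) - exp(4*t), -2*exp(6*t) + 2*exp(4*t)]
  [0, exp(6*t), 0]
  [3*exp(6*t) - 3*exp(4*t), -exp(6*t) + exp(4*t), 3*exp(6*t) - 2*exp(4*t)]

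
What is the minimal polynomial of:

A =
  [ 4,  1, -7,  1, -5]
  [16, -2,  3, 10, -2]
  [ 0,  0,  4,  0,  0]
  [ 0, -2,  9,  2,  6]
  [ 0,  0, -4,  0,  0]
x^4 - 8*x^3 + 16*x^2

The characteristic polynomial is χ_A(x) = x^3*(x - 4)^2, so the eigenvalues are known. The minimal polynomial is
  m_A(x) = Π_λ (x − λ)^{k_λ}
where k_λ is the size of the *largest* Jordan block for λ (equivalently, the smallest k with (A − λI)^k v = 0 for every generalised eigenvector v of λ).

  λ = 0: largest Jordan block has size 2, contributing (x − 0)^2
  λ = 4: largest Jordan block has size 2, contributing (x − 4)^2

So m_A(x) = x^2*(x - 4)^2 = x^4 - 8*x^3 + 16*x^2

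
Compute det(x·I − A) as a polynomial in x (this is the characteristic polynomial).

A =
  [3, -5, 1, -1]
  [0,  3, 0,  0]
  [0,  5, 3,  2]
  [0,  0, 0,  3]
x^4 - 12*x^3 + 54*x^2 - 108*x + 81

Expanding det(x·I − A) (e.g. by cofactor expansion or by noting that A is similar to its Jordan form J, which has the same characteristic polynomial as A) gives
  χ_A(x) = x^4 - 12*x^3 + 54*x^2 - 108*x + 81
which factors as (x - 3)^4. The eigenvalues (with algebraic multiplicities) are λ = 3 with multiplicity 4.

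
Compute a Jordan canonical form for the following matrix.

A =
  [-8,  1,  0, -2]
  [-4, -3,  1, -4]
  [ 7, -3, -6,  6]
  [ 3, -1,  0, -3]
J_3(-5) ⊕ J_1(-5)

The characteristic polynomial is
  det(x·I − A) = x^4 + 20*x^3 + 150*x^2 + 500*x + 625 = (x + 5)^4

Eigenvalues and multiplicities (the geometric multiplicity of λ is n − rank(A − λI), which equals the number of Jordan blocks for λ):
  λ = -5: algebraic multiplicity = 4, geometric multiplicity = 2

Determining the block sizes for each eigenvalue:
  λ = -5: with am = 4 and gm = 2, the partition is not yet determined (e.g. several partitions of 4 into 2 parts exist). Let N = A − (-5)·I. Computing rank(N^1) = 2, rank(N^2) = 1, rank(N^3) = 0; the number of blocks of size ≥ j is rank(N^{j−1}) − rank(N^j), giving [2, 1, 1]. So we have 1 block(s) of size 3, 1 block(s) of size 1 → block sizes [3, 1]

Assembling the blocks gives a Jordan form
J =
  [-5,  1,  0,  0]
  [ 0, -5,  1,  0]
  [ 0,  0, -5,  0]
  [ 0,  0,  0, -5]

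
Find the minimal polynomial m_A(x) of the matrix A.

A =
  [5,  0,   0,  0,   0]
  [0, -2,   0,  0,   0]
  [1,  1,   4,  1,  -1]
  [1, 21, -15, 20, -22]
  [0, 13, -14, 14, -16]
x^4 - 6*x^3 - 11*x^2 + 60*x + 100

The characteristic polynomial is χ_A(x) = (x - 5)^3*(x + 2)^2, so the eigenvalues are known. The minimal polynomial is
  m_A(x) = Π_λ (x − λ)^{k_λ}
where k_λ is the size of the *largest* Jordan block for λ (equivalently, the smallest k with (A − λI)^k v = 0 for every generalised eigenvector v of λ).

  λ = -2: largest Jordan block has size 2, contributing (x + 2)^2
  λ = 5: largest Jordan block has size 2, contributing (x − 5)^2

So m_A(x) = (x - 5)^2*(x + 2)^2 = x^4 - 6*x^3 - 11*x^2 + 60*x + 100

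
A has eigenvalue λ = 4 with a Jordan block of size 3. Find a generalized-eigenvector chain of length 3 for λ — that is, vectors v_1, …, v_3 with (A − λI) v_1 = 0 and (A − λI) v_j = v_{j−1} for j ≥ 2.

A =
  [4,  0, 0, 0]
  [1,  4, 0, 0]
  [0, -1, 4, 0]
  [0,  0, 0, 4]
A Jordan chain for λ = 4 of length 3:
v_1 = (0, 0, -1, 0)ᵀ
v_2 = (0, 1, 0, 0)ᵀ
v_3 = (1, 0, 0, 0)ᵀ

Let N = A − (4)·I. We want v_3 with N^3 v_3 = 0 but N^2 v_3 ≠ 0; then v_{j-1} := N · v_j for j = 3, …, 2.

Pick v_3 = (1, 0, 0, 0)ᵀ.
Then v_2 = N · v_3 = (0, 1, 0, 0)ᵀ.
Then v_1 = N · v_2 = (0, 0, -1, 0)ᵀ.

Sanity check: (A − (4)·I) v_1 = (0, 0, 0, 0)ᵀ = 0. ✓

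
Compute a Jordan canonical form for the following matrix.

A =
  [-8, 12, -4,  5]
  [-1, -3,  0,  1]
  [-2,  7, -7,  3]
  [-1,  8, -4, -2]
J_2(-5) ⊕ J_2(-5)

The characteristic polynomial is
  det(x·I − A) = x^4 + 20*x^3 + 150*x^2 + 500*x + 625 = (x + 5)^4

Eigenvalues and multiplicities (the geometric multiplicity of λ is n − rank(A − λI), which equals the number of Jordan blocks for λ):
  λ = -5: algebraic multiplicity = 4, geometric multiplicity = 2

Determining the block sizes for each eigenvalue:
  λ = -5: with am = 4 and gm = 2, the partition is not yet determined (e.g. several partitions of 4 into 2 parts exist). Let N = A − (-5)·I. Computing rank(N^1) = 2, rank(N^2) = 0; the number of blocks of size ≥ j is rank(N^{j−1}) − rank(N^j), giving [2, 2]. So we have 2 block(s) of size 2 → block sizes [2, 2]

Assembling the blocks gives a Jordan form
J =
  [-5,  1,  0,  0]
  [ 0, -5,  0,  0]
  [ 0,  0, -5,  1]
  [ 0,  0,  0, -5]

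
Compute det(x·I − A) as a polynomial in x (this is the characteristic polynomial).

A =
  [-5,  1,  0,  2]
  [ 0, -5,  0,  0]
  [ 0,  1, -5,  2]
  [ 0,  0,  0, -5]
x^4 + 20*x^3 + 150*x^2 + 500*x + 625

Expanding det(x·I − A) (e.g. by cofactor expansion or by noting that A is similar to its Jordan form J, which has the same characteristic polynomial as A) gives
  χ_A(x) = x^4 + 20*x^3 + 150*x^2 + 500*x + 625
which factors as (x + 5)^4. The eigenvalues (with algebraic multiplicities) are λ = -5 with multiplicity 4.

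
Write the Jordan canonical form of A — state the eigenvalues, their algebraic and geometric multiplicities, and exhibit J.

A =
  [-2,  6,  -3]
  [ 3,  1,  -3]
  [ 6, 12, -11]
J_1(-5) ⊕ J_1(-5) ⊕ J_1(-2)

The characteristic polynomial is
  det(x·I − A) = x^3 + 12*x^2 + 45*x + 50 = (x + 2)*(x + 5)^2

Eigenvalues and multiplicities (the geometric multiplicity of λ is n − rank(A − λI), which equals the number of Jordan blocks for λ):
  λ = -5: algebraic multiplicity = 2, geometric multiplicity = 2
  λ = -2: algebraic multiplicity = 1, geometric multiplicity = 1

Determining the block sizes for each eigenvalue:
  λ = -5: gm = am = 2, so every block has size 1 → block sizes [1, 1]
  λ = -2: one block (gm = 1), so the single block has size am = 1 → block sizes [1]

Assembling the blocks gives a Jordan form
J =
  [-5,  0,  0]
  [ 0, -5,  0]
  [ 0,  0, -2]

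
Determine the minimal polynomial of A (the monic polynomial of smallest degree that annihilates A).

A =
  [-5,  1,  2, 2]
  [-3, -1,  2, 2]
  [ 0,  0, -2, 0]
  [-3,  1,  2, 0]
x^2 + 4*x + 4

The characteristic polynomial is χ_A(x) = (x + 2)^4, so the eigenvalues are known. The minimal polynomial is
  m_A(x) = Π_λ (x − λ)^{k_λ}
where k_λ is the size of the *largest* Jordan block for λ (equivalently, the smallest k with (A − λI)^k v = 0 for every generalised eigenvector v of λ).

  λ = -2: largest Jordan block has size 2, contributing (x + 2)^2

So m_A(x) = (x + 2)^2 = x^2 + 4*x + 4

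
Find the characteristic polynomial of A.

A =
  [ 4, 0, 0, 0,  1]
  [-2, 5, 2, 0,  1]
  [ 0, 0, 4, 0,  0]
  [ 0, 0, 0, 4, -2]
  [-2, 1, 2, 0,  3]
x^5 - 20*x^4 + 160*x^3 - 640*x^2 + 1280*x - 1024

Expanding det(x·I − A) (e.g. by cofactor expansion or by noting that A is similar to its Jordan form J, which has the same characteristic polynomial as A) gives
  χ_A(x) = x^5 - 20*x^4 + 160*x^3 - 640*x^2 + 1280*x - 1024
which factors as (x - 4)^5. The eigenvalues (with algebraic multiplicities) are λ = 4 with multiplicity 5.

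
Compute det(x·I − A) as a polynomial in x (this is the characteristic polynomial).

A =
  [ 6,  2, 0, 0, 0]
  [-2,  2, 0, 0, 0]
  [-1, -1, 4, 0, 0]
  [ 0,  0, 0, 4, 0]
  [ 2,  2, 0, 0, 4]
x^5 - 20*x^4 + 160*x^3 - 640*x^2 + 1280*x - 1024

Expanding det(x·I − A) (e.g. by cofactor expansion or by noting that A is similar to its Jordan form J, which has the same characteristic polynomial as A) gives
  χ_A(x) = x^5 - 20*x^4 + 160*x^3 - 640*x^2 + 1280*x - 1024
which factors as (x - 4)^5. The eigenvalues (with algebraic multiplicities) are λ = 4 with multiplicity 5.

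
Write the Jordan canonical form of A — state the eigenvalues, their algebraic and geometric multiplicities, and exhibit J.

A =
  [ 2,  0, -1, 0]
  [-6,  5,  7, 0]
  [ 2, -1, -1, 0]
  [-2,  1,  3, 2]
J_3(2) ⊕ J_1(2)

The characteristic polynomial is
  det(x·I − A) = x^4 - 8*x^3 + 24*x^2 - 32*x + 16 = (x - 2)^4

Eigenvalues and multiplicities (the geometric multiplicity of λ is n − rank(A − λI), which equals the number of Jordan blocks for λ):
  λ = 2: algebraic multiplicity = 4, geometric multiplicity = 2

Determining the block sizes for each eigenvalue:
  λ = 2: with am = 4 and gm = 2, the partition is not yet determined (e.g. several partitions of 4 into 2 parts exist). Let N = A − (2)·I. Computing rank(N^1) = 2, rank(N^2) = 1, rank(N^3) = 0; the number of blocks of size ≥ j is rank(N^{j−1}) − rank(N^j), giving [2, 1, 1]. So we have 1 block(s) of size 3, 1 block(s) of size 1 → block sizes [3, 1]

Assembling the blocks gives a Jordan form
J =
  [2, 1, 0, 0]
  [0, 2, 1, 0]
  [0, 0, 2, 0]
  [0, 0, 0, 2]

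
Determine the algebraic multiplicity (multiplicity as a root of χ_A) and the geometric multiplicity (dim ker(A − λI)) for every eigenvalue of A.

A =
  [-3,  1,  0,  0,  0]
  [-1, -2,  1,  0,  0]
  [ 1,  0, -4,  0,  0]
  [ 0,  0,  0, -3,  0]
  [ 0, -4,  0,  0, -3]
λ = -3: alg = 5, geom = 3

Step 1 — factor the characteristic polynomial to read off the algebraic multiplicities:
  χ_A(x) = (x + 3)^5

Step 2 — compute geometric multiplicities via the rank-nullity identity g(λ) = n − rank(A − λI):
  rank(A − (-3)·I) = 2, so dim ker(A − (-3)·I) = n − 2 = 3

Summary:
  λ = -3: algebraic multiplicity = 5, geometric multiplicity = 3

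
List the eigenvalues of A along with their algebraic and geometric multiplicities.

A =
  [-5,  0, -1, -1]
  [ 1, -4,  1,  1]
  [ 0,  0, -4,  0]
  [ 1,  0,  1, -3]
λ = -4: alg = 4, geom = 3

Step 1 — factor the characteristic polynomial to read off the algebraic multiplicities:
  χ_A(x) = (x + 4)^4

Step 2 — compute geometric multiplicities via the rank-nullity identity g(λ) = n − rank(A − λI):
  rank(A − (-4)·I) = 1, so dim ker(A − (-4)·I) = n − 1 = 3

Summary:
  λ = -4: algebraic multiplicity = 4, geometric multiplicity = 3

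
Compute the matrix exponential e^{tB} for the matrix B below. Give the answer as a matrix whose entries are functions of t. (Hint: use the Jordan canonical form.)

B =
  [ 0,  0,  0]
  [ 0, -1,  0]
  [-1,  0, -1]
e^{tB} =
  [1, 0, 0]
  [0, exp(-t), 0]
  [-1 + exp(-t), 0, exp(-t)]

Strategy: write B = P · J · P⁻¹ where J is a Jordan canonical form, so e^{tB} = P · e^{tJ} · P⁻¹, and e^{tJ} can be computed block-by-block.

B has Jordan form
J =
  [-1,  0, 0]
  [ 0, -1, 0]
  [ 0,  0, 0]
(up to reordering of blocks).

Per-block formulas:
  For a 1×1 block at λ = -1: exp(t · [-1]) = [e^(-1t)].
  For a 1×1 block at λ = 0: exp(t · [0]) = [e^(0t)].

After assembling e^{tJ} and conjugating by P, we get:

e^{tB} =
  [1, 0, 0]
  [0, exp(-t), 0]
  [-1 + exp(-t), 0, exp(-t)]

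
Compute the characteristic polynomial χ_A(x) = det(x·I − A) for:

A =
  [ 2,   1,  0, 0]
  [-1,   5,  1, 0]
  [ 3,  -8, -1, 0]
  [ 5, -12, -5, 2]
x^4 - 8*x^3 + 24*x^2 - 32*x + 16

Expanding det(x·I − A) (e.g. by cofactor expansion or by noting that A is similar to its Jordan form J, which has the same characteristic polynomial as A) gives
  χ_A(x) = x^4 - 8*x^3 + 24*x^2 - 32*x + 16
which factors as (x - 2)^4. The eigenvalues (with algebraic multiplicities) are λ = 2 with multiplicity 4.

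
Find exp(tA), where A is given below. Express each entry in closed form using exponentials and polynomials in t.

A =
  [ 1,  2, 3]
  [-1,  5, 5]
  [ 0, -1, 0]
e^{tA} =
  [-t^2*exp(2*t)/2 - t*exp(2*t) + exp(2*t), t^2*exp(2*t)/2 + 2*t*exp(2*t), t^2*exp(2*t)/2 + 3*t*exp(2*t)]
  [-t^2*exp(2*t) - t*exp(2*t), t^2*exp(2*t) + 3*t*exp(2*t) + exp(2*t), t^2*exp(2*t) + 5*t*exp(2*t)]
  [t^2*exp(2*t)/2, -t^2*exp(2*t)/2 - t*exp(2*t), -t^2*exp(2*t)/2 - 2*t*exp(2*t) + exp(2*t)]

Strategy: write A = P · J · P⁻¹ where J is a Jordan canonical form, so e^{tA} = P · e^{tJ} · P⁻¹, and e^{tJ} can be computed block-by-block.

A has Jordan form
J =
  [2, 1, 0]
  [0, 2, 1]
  [0, 0, 2]
(up to reordering of blocks).

Per-block formulas:
  For a 3×3 Jordan block J_3(2): exp(t · J_3(2)) = e^(2t)·(I + t·N + (t^2/2)·N^2), where N is the 3×3 nilpotent shift.

After assembling e^{tJ} and conjugating by P, we get:

e^{tA} =
  [-t^2*exp(2*t)/2 - t*exp(2*t) + exp(2*t), t^2*exp(2*t)/2 + 2*t*exp(2*t), t^2*exp(2*t)/2 + 3*t*exp(2*t)]
  [-t^2*exp(2*t) - t*exp(2*t), t^2*exp(2*t) + 3*t*exp(2*t) + exp(2*t), t^2*exp(2*t) + 5*t*exp(2*t)]
  [t^2*exp(2*t)/2, -t^2*exp(2*t)/2 - t*exp(2*t), -t^2*exp(2*t)/2 - 2*t*exp(2*t) + exp(2*t)]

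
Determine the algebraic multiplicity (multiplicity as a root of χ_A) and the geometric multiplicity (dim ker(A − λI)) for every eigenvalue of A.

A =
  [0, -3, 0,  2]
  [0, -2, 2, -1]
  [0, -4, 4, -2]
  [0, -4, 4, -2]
λ = 0: alg = 4, geom = 2

Step 1 — factor the characteristic polynomial to read off the algebraic multiplicities:
  χ_A(x) = x^4

Step 2 — compute geometric multiplicities via the rank-nullity identity g(λ) = n − rank(A − λI):
  rank(A − (0)·I) = 2, so dim ker(A − (0)·I) = n − 2 = 2

Summary:
  λ = 0: algebraic multiplicity = 4, geometric multiplicity = 2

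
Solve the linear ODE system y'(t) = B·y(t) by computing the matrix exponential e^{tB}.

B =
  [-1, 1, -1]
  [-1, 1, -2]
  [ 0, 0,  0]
e^{tB} =
  [1 - t, t, -t^2/2 - t]
  [-t, t + 1, -t^2/2 - 2*t]
  [0, 0, 1]

Strategy: write B = P · J · P⁻¹ where J is a Jordan canonical form, so e^{tB} = P · e^{tJ} · P⁻¹, and e^{tJ} can be computed block-by-block.

B has Jordan form
J =
  [0, 1, 0]
  [0, 0, 1]
  [0, 0, 0]
(up to reordering of blocks).

Per-block formulas:
  For a 3×3 Jordan block J_3(0): exp(t · J_3(0)) = e^(0t)·(I + t·N + (t^2/2)·N^2), where N is the 3×3 nilpotent shift.

After assembling e^{tJ} and conjugating by P, we get:

e^{tB} =
  [1 - t, t, -t^2/2 - t]
  [-t, t + 1, -t^2/2 - 2*t]
  [0, 0, 1]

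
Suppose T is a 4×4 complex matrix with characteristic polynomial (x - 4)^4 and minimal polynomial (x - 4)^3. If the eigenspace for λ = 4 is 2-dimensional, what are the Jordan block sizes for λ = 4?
Block sizes for λ = 4: [3, 1]

Step 1 — from the characteristic polynomial, algebraic multiplicity of λ = 4 is 4. From dim ker(T − (4)·I) = 2, there are exactly 2 Jordan blocks for λ = 4.
Step 2 — from the minimal polynomial, the factor (x − 4)^3 tells us the largest block for λ = 4 has size 3.
Step 3 — with total size 4, 2 blocks, and largest block 3, the block sizes (in nonincreasing order) are [3, 1].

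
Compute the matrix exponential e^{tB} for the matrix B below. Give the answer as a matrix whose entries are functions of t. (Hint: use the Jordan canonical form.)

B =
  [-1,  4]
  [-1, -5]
e^{tB} =
  [2*t*exp(-3*t) + exp(-3*t), 4*t*exp(-3*t)]
  [-t*exp(-3*t), -2*t*exp(-3*t) + exp(-3*t)]

Strategy: write B = P · J · P⁻¹ where J is a Jordan canonical form, so e^{tB} = P · e^{tJ} · P⁻¹, and e^{tJ} can be computed block-by-block.

B has Jordan form
J =
  [-3,  1]
  [ 0, -3]
(up to reordering of blocks).

Per-block formulas:
  For a 2×2 Jordan block J_2(-3): exp(t · J_2(-3)) = e^(-3t)·(I + t·N), where N is the 2×2 nilpotent shift.

After assembling e^{tJ} and conjugating by P, we get:

e^{tB} =
  [2*t*exp(-3*t) + exp(-3*t), 4*t*exp(-3*t)]
  [-t*exp(-3*t), -2*t*exp(-3*t) + exp(-3*t)]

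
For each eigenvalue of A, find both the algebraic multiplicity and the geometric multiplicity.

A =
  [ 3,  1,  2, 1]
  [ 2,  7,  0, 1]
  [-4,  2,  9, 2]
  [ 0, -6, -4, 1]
λ = 5: alg = 4, geom = 2

Step 1 — factor the characteristic polynomial to read off the algebraic multiplicities:
  χ_A(x) = (x - 5)^4

Step 2 — compute geometric multiplicities via the rank-nullity identity g(λ) = n − rank(A − λI):
  rank(A − (5)·I) = 2, so dim ker(A − (5)·I) = n − 2 = 2

Summary:
  λ = 5: algebraic multiplicity = 4, geometric multiplicity = 2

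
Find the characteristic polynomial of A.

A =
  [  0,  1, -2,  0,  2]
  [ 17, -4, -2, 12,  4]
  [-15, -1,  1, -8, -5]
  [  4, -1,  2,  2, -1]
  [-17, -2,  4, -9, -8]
x^5 + 9*x^4 + 30*x^3 + 46*x^2 + 33*x + 9

Expanding det(x·I − A) (e.g. by cofactor expansion or by noting that A is similar to its Jordan form J, which has the same characteristic polynomial as A) gives
  χ_A(x) = x^5 + 9*x^4 + 30*x^3 + 46*x^2 + 33*x + 9
which factors as (x + 1)^3*(x + 3)^2. The eigenvalues (with algebraic multiplicities) are λ = -3 with multiplicity 2, λ = -1 with multiplicity 3.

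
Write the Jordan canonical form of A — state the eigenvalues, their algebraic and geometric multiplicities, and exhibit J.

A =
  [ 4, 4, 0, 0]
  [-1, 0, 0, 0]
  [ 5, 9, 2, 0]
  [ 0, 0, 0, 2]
J_3(2) ⊕ J_1(2)

The characteristic polynomial is
  det(x·I − A) = x^4 - 8*x^3 + 24*x^2 - 32*x + 16 = (x - 2)^4

Eigenvalues and multiplicities (the geometric multiplicity of λ is n − rank(A − λI), which equals the number of Jordan blocks for λ):
  λ = 2: algebraic multiplicity = 4, geometric multiplicity = 2

Determining the block sizes for each eigenvalue:
  λ = 2: with am = 4 and gm = 2, the partition is not yet determined (e.g. several partitions of 4 into 2 parts exist). Let N = A − (2)·I. Computing rank(N^1) = 2, rank(N^2) = 1, rank(N^3) = 0; the number of blocks of size ≥ j is rank(N^{j−1}) − rank(N^j), giving [2, 1, 1]. So we have 1 block(s) of size 3, 1 block(s) of size 1 → block sizes [3, 1]

Assembling the blocks gives a Jordan form
J =
  [2, 1, 0, 0]
  [0, 2, 1, 0]
  [0, 0, 2, 0]
  [0, 0, 0, 2]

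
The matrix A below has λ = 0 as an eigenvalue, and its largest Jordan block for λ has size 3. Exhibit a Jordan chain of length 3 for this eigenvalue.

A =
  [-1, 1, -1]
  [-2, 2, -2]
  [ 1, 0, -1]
A Jordan chain for λ = 0 of length 3:
v_1 = (-2, -4, -2)ᵀ
v_2 = (-1, -2, 1)ᵀ
v_3 = (1, 0, 0)ᵀ

Let N = A − (0)·I. We want v_3 with N^3 v_3 = 0 but N^2 v_3 ≠ 0; then v_{j-1} := N · v_j for j = 3, …, 2.

Pick v_3 = (1, 0, 0)ᵀ.
Then v_2 = N · v_3 = (-1, -2, 1)ᵀ.
Then v_1 = N · v_2 = (-2, -4, -2)ᵀ.

Sanity check: (A − (0)·I) v_1 = (0, 0, 0)ᵀ = 0. ✓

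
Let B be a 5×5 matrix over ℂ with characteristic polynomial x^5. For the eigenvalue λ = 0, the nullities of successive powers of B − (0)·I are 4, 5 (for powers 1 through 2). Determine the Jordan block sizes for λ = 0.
Block sizes for λ = 0: [2, 1, 1, 1]

From the dimensions of kernels of powers, the number of Jordan blocks of size at least j is d_j − d_{j−1} where d_j = dim ker(N^j) (with d_0 = 0). Computing the differences gives [4, 1].
The number of blocks of size exactly k is (#blocks of size ≥ k) − (#blocks of size ≥ k + 1), so the partition is: 3 block(s) of size 1, 1 block(s) of size 2.
In nonincreasing order the block sizes are [2, 1, 1, 1].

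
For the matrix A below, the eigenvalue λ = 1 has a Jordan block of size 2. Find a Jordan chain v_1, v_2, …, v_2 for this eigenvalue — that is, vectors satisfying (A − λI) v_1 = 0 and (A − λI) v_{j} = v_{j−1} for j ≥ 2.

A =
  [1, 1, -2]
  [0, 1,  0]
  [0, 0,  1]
A Jordan chain for λ = 1 of length 2:
v_1 = (1, 0, 0)ᵀ
v_2 = (0, 1, 0)ᵀ

Let N = A − (1)·I. We want v_2 with N^2 v_2 = 0 but N^1 v_2 ≠ 0; then v_{j-1} := N · v_j for j = 2, …, 2.

Pick v_2 = (0, 1, 0)ᵀ.
Then v_1 = N · v_2 = (1, 0, 0)ᵀ.

Sanity check: (A − (1)·I) v_1 = (0, 0, 0)ᵀ = 0. ✓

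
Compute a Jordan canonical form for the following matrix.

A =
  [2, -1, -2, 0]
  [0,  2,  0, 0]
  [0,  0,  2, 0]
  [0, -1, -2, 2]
J_2(2) ⊕ J_1(2) ⊕ J_1(2)

The characteristic polynomial is
  det(x·I − A) = x^4 - 8*x^3 + 24*x^2 - 32*x + 16 = (x - 2)^4

Eigenvalues and multiplicities (the geometric multiplicity of λ is n − rank(A − λI), which equals the number of Jordan blocks for λ):
  λ = 2: algebraic multiplicity = 4, geometric multiplicity = 3

Determining the block sizes for each eigenvalue:
  λ = 2: 3 blocks summing to 4 forces exactly one block of size 2 and the rest size 1 → block sizes [2, 1, 1]

Assembling the blocks gives a Jordan form
J =
  [2, 1, 0, 0]
  [0, 2, 0, 0]
  [0, 0, 2, 0]
  [0, 0, 0, 2]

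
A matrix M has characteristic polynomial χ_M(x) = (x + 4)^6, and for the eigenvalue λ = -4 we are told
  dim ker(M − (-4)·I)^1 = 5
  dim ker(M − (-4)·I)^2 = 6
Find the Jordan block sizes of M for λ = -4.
Block sizes for λ = -4: [2, 1, 1, 1, 1]

From the dimensions of kernels of powers, the number of Jordan blocks of size at least j is d_j − d_{j−1} where d_j = dim ker(N^j) (with d_0 = 0). Computing the differences gives [5, 1].
The number of blocks of size exactly k is (#blocks of size ≥ k) − (#blocks of size ≥ k + 1), so the partition is: 4 block(s) of size 1, 1 block(s) of size 2.
In nonincreasing order the block sizes are [2, 1, 1, 1, 1].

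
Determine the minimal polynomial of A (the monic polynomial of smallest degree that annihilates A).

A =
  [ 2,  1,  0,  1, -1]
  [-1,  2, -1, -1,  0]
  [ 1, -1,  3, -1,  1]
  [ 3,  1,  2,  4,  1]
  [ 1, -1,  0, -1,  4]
x^3 - 9*x^2 + 27*x - 27

The characteristic polynomial is χ_A(x) = (x - 3)^5, so the eigenvalues are known. The minimal polynomial is
  m_A(x) = Π_λ (x − λ)^{k_λ}
where k_λ is the size of the *largest* Jordan block for λ (equivalently, the smallest k with (A − λI)^k v = 0 for every generalised eigenvector v of λ).

  λ = 3: largest Jordan block has size 3, contributing (x − 3)^3

So m_A(x) = (x - 3)^3 = x^3 - 9*x^2 + 27*x - 27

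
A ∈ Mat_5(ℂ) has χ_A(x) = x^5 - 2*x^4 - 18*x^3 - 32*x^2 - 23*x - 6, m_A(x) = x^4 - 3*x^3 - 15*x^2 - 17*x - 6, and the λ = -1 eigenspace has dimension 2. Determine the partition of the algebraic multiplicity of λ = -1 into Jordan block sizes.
Block sizes for λ = -1: [3, 1]

Step 1 — from the characteristic polynomial, algebraic multiplicity of λ = -1 is 4. From dim ker(A − (-1)·I) = 2, there are exactly 2 Jordan blocks for λ = -1.
Step 2 — from the minimal polynomial, the factor (x + 1)^3 tells us the largest block for λ = -1 has size 3.
Step 3 — with total size 4, 2 blocks, and largest block 3, the block sizes (in nonincreasing order) are [3, 1].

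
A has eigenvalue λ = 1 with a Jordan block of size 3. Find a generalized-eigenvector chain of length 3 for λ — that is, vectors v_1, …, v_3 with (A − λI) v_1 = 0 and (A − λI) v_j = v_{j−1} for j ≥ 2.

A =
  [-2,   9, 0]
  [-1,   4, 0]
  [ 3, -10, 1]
A Jordan chain for λ = 1 of length 3:
v_1 = (0, 0, 1)ᵀ
v_2 = (-3, -1, 3)ᵀ
v_3 = (1, 0, 0)ᵀ

Let N = A − (1)·I. We want v_3 with N^3 v_3 = 0 but N^2 v_3 ≠ 0; then v_{j-1} := N · v_j for j = 3, …, 2.

Pick v_3 = (1, 0, 0)ᵀ.
Then v_2 = N · v_3 = (-3, -1, 3)ᵀ.
Then v_1 = N · v_2 = (0, 0, 1)ᵀ.

Sanity check: (A − (1)·I) v_1 = (0, 0, 0)ᵀ = 0. ✓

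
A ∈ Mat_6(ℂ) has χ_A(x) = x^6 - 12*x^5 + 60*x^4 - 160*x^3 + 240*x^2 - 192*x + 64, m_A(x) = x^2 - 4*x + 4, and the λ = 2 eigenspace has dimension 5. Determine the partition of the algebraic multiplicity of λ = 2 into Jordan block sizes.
Block sizes for λ = 2: [2, 1, 1, 1, 1]

Step 1 — from the characteristic polynomial, algebraic multiplicity of λ = 2 is 6. From dim ker(A − (2)·I) = 5, there are exactly 5 Jordan blocks for λ = 2.
Step 2 — from the minimal polynomial, the factor (x − 2)^2 tells us the largest block for λ = 2 has size 2.
Step 3 — with total size 6, 5 blocks, and largest block 2, the block sizes (in nonincreasing order) are [2, 1, 1, 1, 1].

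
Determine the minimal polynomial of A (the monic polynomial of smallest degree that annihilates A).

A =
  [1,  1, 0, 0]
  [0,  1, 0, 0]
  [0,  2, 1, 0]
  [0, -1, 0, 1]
x^2 - 2*x + 1

The characteristic polynomial is χ_A(x) = (x - 1)^4, so the eigenvalues are known. The minimal polynomial is
  m_A(x) = Π_λ (x − λ)^{k_λ}
where k_λ is the size of the *largest* Jordan block for λ (equivalently, the smallest k with (A − λI)^k v = 0 for every generalised eigenvector v of λ).

  λ = 1: largest Jordan block has size 2, contributing (x − 1)^2

So m_A(x) = (x - 1)^2 = x^2 - 2*x + 1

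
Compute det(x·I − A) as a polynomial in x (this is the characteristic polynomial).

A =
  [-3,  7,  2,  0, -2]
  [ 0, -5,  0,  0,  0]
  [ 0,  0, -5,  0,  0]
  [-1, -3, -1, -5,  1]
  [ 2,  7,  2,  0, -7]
x^5 + 25*x^4 + 250*x^3 + 1250*x^2 + 3125*x + 3125

Expanding det(x·I − A) (e.g. by cofactor expansion or by noting that A is similar to its Jordan form J, which has the same characteristic polynomial as A) gives
  χ_A(x) = x^5 + 25*x^4 + 250*x^3 + 1250*x^2 + 3125*x + 3125
which factors as (x + 5)^5. The eigenvalues (with algebraic multiplicities) are λ = -5 with multiplicity 5.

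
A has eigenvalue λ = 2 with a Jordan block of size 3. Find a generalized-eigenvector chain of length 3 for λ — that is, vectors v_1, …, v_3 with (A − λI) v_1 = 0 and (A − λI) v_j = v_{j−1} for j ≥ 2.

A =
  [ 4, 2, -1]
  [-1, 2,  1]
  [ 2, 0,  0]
A Jordan chain for λ = 2 of length 3:
v_1 = (4, -2, 4)ᵀ
v_2 = (2, 0, 0)ᵀ
v_3 = (0, 1, 0)ᵀ

Let N = A − (2)·I. We want v_3 with N^3 v_3 = 0 but N^2 v_3 ≠ 0; then v_{j-1} := N · v_j for j = 3, …, 2.

Pick v_3 = (0, 1, 0)ᵀ.
Then v_2 = N · v_3 = (2, 0, 0)ᵀ.
Then v_1 = N · v_2 = (4, -2, 4)ᵀ.

Sanity check: (A − (2)·I) v_1 = (0, 0, 0)ᵀ = 0. ✓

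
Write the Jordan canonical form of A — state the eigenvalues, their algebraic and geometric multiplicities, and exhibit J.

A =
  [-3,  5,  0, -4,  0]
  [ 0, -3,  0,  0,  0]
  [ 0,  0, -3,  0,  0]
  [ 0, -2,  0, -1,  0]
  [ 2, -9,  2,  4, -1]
J_2(-3) ⊕ J_1(-3) ⊕ J_1(-1) ⊕ J_1(-1)

The characteristic polynomial is
  det(x·I − A) = x^5 + 11*x^4 + 46*x^3 + 90*x^2 + 81*x + 27 = (x + 1)^2*(x + 3)^3

Eigenvalues and multiplicities (the geometric multiplicity of λ is n − rank(A − λI), which equals the number of Jordan blocks for λ):
  λ = -3: algebraic multiplicity = 3, geometric multiplicity = 2
  λ = -1: algebraic multiplicity = 2, geometric multiplicity = 2

Determining the block sizes for each eigenvalue:
  λ = -3: 2 blocks summing to 3 forces exactly one block of size 2 and the rest size 1 → block sizes [2, 1]
  λ = -1: gm = am = 2, so every block has size 1 → block sizes [1, 1]

Assembling the blocks gives a Jordan form
J =
  [-3,  1,  0,  0,  0]
  [ 0, -3,  0,  0,  0]
  [ 0,  0, -3,  0,  0]
  [ 0,  0,  0, -1,  0]
  [ 0,  0,  0,  0, -1]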